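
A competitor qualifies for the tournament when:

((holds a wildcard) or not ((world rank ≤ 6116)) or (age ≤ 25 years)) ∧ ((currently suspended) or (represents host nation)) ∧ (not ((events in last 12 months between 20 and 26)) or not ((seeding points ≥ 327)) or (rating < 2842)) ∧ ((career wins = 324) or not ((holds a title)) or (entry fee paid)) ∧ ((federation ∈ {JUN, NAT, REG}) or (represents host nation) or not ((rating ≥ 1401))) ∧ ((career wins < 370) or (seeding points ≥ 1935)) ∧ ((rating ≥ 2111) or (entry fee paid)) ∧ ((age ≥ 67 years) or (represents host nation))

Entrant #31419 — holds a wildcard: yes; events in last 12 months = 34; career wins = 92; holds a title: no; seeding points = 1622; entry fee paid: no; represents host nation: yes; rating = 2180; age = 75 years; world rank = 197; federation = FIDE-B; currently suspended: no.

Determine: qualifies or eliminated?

Qualifies

Atomic conditions:
  holds a wildcard: yes → true
  world rank ≤ 6116: 197 ≤ 6116 is true
  age ≤ 25 years: 75 ≤ 25 is false
  currently suspended: no → false
  represents host nation: yes → true
  events in last 12 months between 20 and 26: 34 in [20, 26] is false
  seeding points ≥ 327: 1622 ≥ 327 is true
  rating < 2842: 2180 < 2842 is true
  career wins = 324: 92 == 324 is false
  holds a title: no → false
  entry fee paid: no → false
  federation ∈ {JUN, NAT, REG}: FIDE-B is not in the set → false
  rating ≥ 1401: 2180 ≥ 1401 is true
  career wins < 370: 92 < 370 is true
  seeding points ≥ 1935: 1622 ≥ 1935 is false
  rating ≥ 2111: 2180 ≥ 2111 is true
  age ≥ 67 years: 75 ≥ 67 is true
Combine:
[1.2] NOT true = false
[1] true OR false OR false = true
[2] false OR true = true
[3.1] NOT false = true
[3.2] NOT true = false
[3] true OR false OR true = true
[4.2] NOT false = true
[4] false OR true OR false = true
[5.3] NOT true = false
[5] false OR true OR false = true
[6] true OR false = true
[7] true OR false = true
[8] true OR true = true
[root] true AND true AND true AND true AND true AND true AND true AND true = true
Overall: true → qualifies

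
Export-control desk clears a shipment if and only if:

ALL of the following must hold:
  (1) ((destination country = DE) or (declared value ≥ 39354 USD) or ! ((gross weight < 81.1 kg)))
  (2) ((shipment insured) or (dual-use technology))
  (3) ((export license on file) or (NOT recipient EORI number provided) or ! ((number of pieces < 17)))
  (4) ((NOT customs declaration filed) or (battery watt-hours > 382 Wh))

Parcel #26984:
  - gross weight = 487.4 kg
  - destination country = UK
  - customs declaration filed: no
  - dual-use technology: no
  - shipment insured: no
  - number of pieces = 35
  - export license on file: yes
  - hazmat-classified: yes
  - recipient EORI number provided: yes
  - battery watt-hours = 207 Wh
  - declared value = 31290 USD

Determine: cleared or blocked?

Blocked

Atomic conditions:
  destination country = DE: UK == DE is false
  declared value ≥ 39354 USD: 31290 ≥ 39354 is false
  gross weight < 81.1 kg: 487.4 < 81.1 is false
  shipment insured: no → false
  dual-use technology: no → false
  export license on file: yes → true
  NOT recipient EORI number provided: yes → false
  number of pieces < 17: 35 < 17 is false
  NOT customs declaration filed: no → true
  battery watt-hours > 382 Wh: 207 > 382 is false
Combine:
[1.3] NOT false = true
[1] false OR false OR true = true
[2] false OR false = false
[3.3] NOT false = true
[3] true OR false OR true = true
[4] true OR false = true
[root] true AND false AND true AND true = false
Overall: false → blocked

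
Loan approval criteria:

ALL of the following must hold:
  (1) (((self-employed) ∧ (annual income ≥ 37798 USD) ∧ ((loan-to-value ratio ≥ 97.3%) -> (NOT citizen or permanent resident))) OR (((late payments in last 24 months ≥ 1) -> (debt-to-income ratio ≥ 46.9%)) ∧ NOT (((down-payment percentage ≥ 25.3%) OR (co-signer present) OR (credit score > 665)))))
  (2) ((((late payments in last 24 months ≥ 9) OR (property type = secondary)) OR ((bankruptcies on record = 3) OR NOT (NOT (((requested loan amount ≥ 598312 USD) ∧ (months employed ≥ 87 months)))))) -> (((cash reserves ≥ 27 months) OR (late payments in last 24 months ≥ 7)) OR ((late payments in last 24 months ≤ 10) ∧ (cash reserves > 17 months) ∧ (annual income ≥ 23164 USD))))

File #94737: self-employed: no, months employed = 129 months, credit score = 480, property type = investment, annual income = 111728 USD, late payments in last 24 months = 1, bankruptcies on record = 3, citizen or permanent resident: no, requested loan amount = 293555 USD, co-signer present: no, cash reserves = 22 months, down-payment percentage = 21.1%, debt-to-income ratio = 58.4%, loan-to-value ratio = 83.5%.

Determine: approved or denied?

Approved

Atomic conditions:
  self-employed: no → false
  annual income ≥ 37798 USD: 111728 ≥ 37798 is true
  loan-to-value ratio ≥ 97.3%: 83.5 ≥ 97.3 is false
  NOT citizen or permanent resident: no → true
  late payments in last 24 months ≥ 1: 1 ≥ 1 is true
  debt-to-income ratio ≥ 46.9%: 58.4 ≥ 46.9 is true
  down-payment percentage ≥ 25.3%: 21.1 ≥ 25.3 is false
  co-signer present: no → false
  credit score > 665: 480 > 665 is false
  late payments in last 24 months ≥ 9: 1 ≥ 9 is false
  property type = secondary: investment == secondary is false
  bankruptcies on record = 3: 3 == 3 is true
  requested loan amount ≥ 598312 USD: 293555 ≥ 598312 is false
  months employed ≥ 87 months: 129 ≥ 87 is true
  cash reserves ≥ 27 months: 22 ≥ 27 is false
  late payments in last 24 months ≥ 7: 1 ≥ 7 is false
  late payments in last 24 months ≤ 10: 1 ≤ 10 is true
  cash reserves > 17 months: 22 > 17 is true
  annual income ≥ 23164 USD: 111728 ≥ 23164 is true
Combine:
[1.1.3] false → true (antecedent false ⇒ implication holds) = true
[1.1] false AND true AND true = false
[1.2.1] true → true = true
[1.2.2.1] false OR false OR false = false
[1.2.2] NOT false = true
[1.2] true AND true = true
[1] false OR true = true
[2.1.1] false OR false = false
[2.1.2.2.1.1] false AND true = false
[2.1.2.2.1] NOT false = true
[2.1.2.2] NOT true = false
[2.1.2] true OR false = true
[2.1] false OR true = true
[2.2.1] false OR false = false
[2.2.2] true AND true AND true = true
[2.2] false OR true = true
[2] true → true = true
[root] true AND true = true
Overall: true → approved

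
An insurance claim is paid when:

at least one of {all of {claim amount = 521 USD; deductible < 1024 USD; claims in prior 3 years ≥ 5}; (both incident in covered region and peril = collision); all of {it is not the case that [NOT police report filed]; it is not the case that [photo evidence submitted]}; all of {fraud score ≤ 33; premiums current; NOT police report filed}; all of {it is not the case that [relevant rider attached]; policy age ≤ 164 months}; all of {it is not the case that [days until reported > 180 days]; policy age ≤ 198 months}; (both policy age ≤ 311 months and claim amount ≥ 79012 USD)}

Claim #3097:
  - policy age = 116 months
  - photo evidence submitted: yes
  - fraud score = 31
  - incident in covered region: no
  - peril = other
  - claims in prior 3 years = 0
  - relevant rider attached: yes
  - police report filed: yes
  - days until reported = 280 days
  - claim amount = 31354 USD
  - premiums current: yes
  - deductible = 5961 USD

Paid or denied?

Atomic conditions:
  claim amount = 521 USD: 31354 == 521 is false
  deductible < 1024 USD: 5961 < 1024 is false
  claims in prior 3 years ≥ 5: 0 ≥ 5 is false
  incident in covered region: no → false
  peril = collision: other == collision is false
  NOT police report filed: yes → false
  photo evidence submitted: yes → true
  fraud score ≤ 33: 31 ≤ 33 is true
  premiums current: yes → true
  relevant rider attached: yes → true
  policy age ≤ 164 months: 116 ≤ 164 is true
  days until reported > 180 days: 280 > 180 is true
  policy age ≤ 198 months: 116 ≤ 198 is true
  policy age ≤ 311 months: 116 ≤ 311 is true
  claim amount ≥ 79012 USD: 31354 ≥ 79012 is false
Combine:
[1] false AND false AND false = false
[2] false AND false = false
[3.1] NOT false = true
[3.2] NOT true = false
[3] true AND false = false
[4] true AND true AND false = false
[5.1] NOT true = false
[5] false AND true = false
[6.1] NOT true = false
[6] false AND true = false
[7] true AND false = false
[root] false OR false OR false OR false OR false OR false OR false = false
Overall: false → denied

Denied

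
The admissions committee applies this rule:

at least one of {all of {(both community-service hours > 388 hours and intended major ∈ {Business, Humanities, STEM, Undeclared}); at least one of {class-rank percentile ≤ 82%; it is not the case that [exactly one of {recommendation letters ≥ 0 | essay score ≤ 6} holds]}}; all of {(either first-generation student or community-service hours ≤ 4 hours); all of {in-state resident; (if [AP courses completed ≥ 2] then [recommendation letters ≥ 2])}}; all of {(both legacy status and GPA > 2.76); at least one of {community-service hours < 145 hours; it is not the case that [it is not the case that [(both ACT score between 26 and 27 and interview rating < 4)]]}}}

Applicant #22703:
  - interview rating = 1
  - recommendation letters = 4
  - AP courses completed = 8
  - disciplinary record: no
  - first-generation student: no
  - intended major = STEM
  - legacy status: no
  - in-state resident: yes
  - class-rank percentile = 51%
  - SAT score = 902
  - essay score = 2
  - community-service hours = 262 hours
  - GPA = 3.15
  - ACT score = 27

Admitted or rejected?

Atomic conditions:
  community-service hours > 388 hours: 262 > 388 is false
  intended major ∈ {Business, Humanities, STEM, Undeclared}: STEM is in the set → true
  class-rank percentile ≤ 82%: 51 ≤ 82 is true
  recommendation letters ≥ 0: 4 ≥ 0 is true
  essay score ≤ 6: 2 ≤ 6 is true
  first-generation student: no → false
  community-service hours ≤ 4 hours: 262 ≤ 4 is false
  in-state resident: yes → true
  AP courses completed ≥ 2: 8 ≥ 2 is true
  recommendation letters ≥ 2: 4 ≥ 2 is true
  legacy status: no → false
  GPA > 2.76: 3.15 > 2.76 is true
  community-service hours < 145 hours: 262 < 145 is false
  ACT score between 26 and 27: 27 in [26, 27] is true
  interview rating < 4: 1 < 4 is true
Combine:
[1.1] false AND true = false
[1.2.2.1] exactly-one(true, true) = false
[1.2.2] NOT false = true
[1.2] true OR true = true
[1] false AND true = false
[2.1] false OR false = false
[2.2.2] true → true = true
[2.2] true AND true = true
[2] false AND true = false
[3.1] false AND true = false
[3.2.2.1.1] true AND true = true
[3.2.2.1] NOT true = false
[3.2.2] NOT false = true
[3.2] false OR true = true
[3] false AND true = false
[root] false OR false OR false = false
Overall: false → rejected

Rejected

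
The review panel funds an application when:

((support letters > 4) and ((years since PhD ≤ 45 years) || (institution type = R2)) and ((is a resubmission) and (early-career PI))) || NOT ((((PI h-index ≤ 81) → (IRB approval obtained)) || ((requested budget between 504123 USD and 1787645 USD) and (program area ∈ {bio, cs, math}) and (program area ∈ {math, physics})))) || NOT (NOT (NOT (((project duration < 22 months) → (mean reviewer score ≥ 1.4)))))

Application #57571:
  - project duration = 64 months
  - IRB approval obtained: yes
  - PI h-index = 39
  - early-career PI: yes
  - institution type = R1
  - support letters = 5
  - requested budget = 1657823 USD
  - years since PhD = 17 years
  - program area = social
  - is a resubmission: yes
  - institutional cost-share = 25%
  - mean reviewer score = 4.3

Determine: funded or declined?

Funded

Atomic conditions:
  support letters > 4: 5 > 4 is true
  years since PhD ≤ 45 years: 17 ≤ 45 is true
  institution type = R2: R1 == R2 is false
  is a resubmission: yes → true
  early-career PI: yes → true
  PI h-index ≤ 81: 39 ≤ 81 is true
  IRB approval obtained: yes → true
  requested budget between 504123 USD and 1787645 USD: 1657823 in [504123, 1787645] is true
  program area ∈ {bio, cs, math}: social is not in the set → false
  program area ∈ {math, physics}: social is not in the set → false
  project duration < 22 months: 64 < 22 is false
  mean reviewer score ≥ 1.4: 4.3 ≥ 1.4 is true
Combine:
[1.2] true OR false = true
[1.3] true AND true = true
[1] true AND true AND true = true
[2.1.1] true → true = true
[2.1.2] true AND false AND false = false
[2.1] true OR false = true
[2] NOT true = false
[3.1.1.1] false → true (antecedent false ⇒ implication holds) = true
[3.1.1] NOT true = false
[3.1] NOT false = true
[3] NOT true = false
[root] true OR false OR false = true
Overall: true → funded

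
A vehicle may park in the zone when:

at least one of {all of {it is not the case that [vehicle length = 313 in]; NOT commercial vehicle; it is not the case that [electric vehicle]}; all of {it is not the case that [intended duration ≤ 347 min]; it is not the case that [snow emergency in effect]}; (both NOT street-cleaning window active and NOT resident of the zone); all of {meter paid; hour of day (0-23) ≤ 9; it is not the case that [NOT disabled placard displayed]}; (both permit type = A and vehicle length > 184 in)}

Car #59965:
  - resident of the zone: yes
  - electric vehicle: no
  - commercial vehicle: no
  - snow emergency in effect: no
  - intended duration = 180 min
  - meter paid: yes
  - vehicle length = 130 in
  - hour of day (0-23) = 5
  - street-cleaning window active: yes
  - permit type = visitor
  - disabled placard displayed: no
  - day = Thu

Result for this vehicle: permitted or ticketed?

Permitted

Atomic conditions:
  vehicle length = 313 in: 130 == 313 is false
  NOT commercial vehicle: no → true
  electric vehicle: no → false
  intended duration ≤ 347 min: 180 ≤ 347 is true
  snow emergency in effect: no → false
  NOT street-cleaning window active: yes → false
  NOT resident of the zone: yes → false
  meter paid: yes → true
  hour of day (0-23) ≤ 9: 5 ≤ 9 is true
  NOT disabled placard displayed: no → true
  permit type = A: visitor == A is false
  vehicle length > 184 in: 130 > 184 is false
Combine:
[1.1] NOT false = true
[1.3] NOT false = true
[1] true AND true AND true = true
[2.1] NOT true = false
[2.2] NOT false = true
[2] false AND true = false
[3] false AND false = false
[4.3] NOT true = false
[4] true AND true AND false = false
[5] false AND false = false
[root] true OR false OR false OR false OR false = true
Overall: true → permitted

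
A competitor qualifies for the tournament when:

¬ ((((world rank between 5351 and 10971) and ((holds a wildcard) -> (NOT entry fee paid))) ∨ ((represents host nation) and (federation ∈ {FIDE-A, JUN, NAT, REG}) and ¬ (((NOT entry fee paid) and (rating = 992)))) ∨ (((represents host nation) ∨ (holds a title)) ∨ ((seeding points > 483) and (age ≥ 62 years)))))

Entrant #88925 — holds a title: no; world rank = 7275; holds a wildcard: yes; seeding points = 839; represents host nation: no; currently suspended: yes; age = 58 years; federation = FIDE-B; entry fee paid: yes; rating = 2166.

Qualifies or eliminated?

Atomic conditions:
  world rank between 5351 and 10971: 7275 in [5351, 10971] is true
  holds a wildcard: yes → true
  NOT entry fee paid: yes → false
  represents host nation: no → false
  federation ∈ {FIDE-A, JUN, NAT, REG}: FIDE-B is not in the set → false
  rating = 992: 2166 == 992 is false
  holds a title: no → false
  seeding points > 483: 839 > 483 is true
  age ≥ 62 years: 58 ≥ 62 is false
Combine:
[1.1.2] true → false = false
[1.1] true AND false = false
[1.2.3.1] false AND false = false
[1.2.3] NOT false = true
[1.2] false AND false AND true = false
[1.3.1] false OR false = false
[1.3.2] true AND false = false
[1.3] false OR false = false
[1] false OR false OR false = false
[root] NOT false = true
Overall: true → qualifies

Qualifies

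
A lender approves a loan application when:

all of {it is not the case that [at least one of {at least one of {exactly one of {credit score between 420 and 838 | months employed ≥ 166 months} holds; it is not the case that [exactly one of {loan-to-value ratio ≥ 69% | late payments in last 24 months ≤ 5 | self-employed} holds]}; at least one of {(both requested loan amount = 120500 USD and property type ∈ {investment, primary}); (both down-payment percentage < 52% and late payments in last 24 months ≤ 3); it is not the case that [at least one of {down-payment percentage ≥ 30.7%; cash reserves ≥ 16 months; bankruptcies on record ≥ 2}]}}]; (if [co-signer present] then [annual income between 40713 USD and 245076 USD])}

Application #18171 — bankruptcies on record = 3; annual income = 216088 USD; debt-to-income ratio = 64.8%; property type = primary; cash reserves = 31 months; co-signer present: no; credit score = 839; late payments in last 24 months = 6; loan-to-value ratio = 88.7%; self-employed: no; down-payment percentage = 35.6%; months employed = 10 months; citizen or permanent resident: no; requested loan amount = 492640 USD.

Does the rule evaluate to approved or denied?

Approved

Atomic conditions:
  credit score between 420 and 838: 839 in [420, 838] is false
  months employed ≥ 166 months: 10 ≥ 166 is false
  loan-to-value ratio ≥ 69%: 88.7 ≥ 69 is true
  late payments in last 24 months ≤ 5: 6 ≤ 5 is false
  self-employed: no → false
  requested loan amount = 120500 USD: 492640 == 120500 is false
  property type ∈ {investment, primary}: primary is in the set → true
  down-payment percentage < 52%: 35.6 < 52 is true
  late payments in last 24 months ≤ 3: 6 ≤ 3 is false
  down-payment percentage ≥ 30.7%: 35.6 ≥ 30.7 is true
  cash reserves ≥ 16 months: 31 ≥ 16 is true
  bankruptcies on record ≥ 2: 3 ≥ 2 is true
  co-signer present: no → false
  annual income between 40713 USD and 245076 USD: 216088 in [40713, 245076] is true
Combine:
[1.1.1.1] exactly-one(false, false) = false
[1.1.1.2.1] exactly-one(true, false, false) = true
[1.1.1.2] NOT true = false
[1.1.1] false OR false = false
[1.1.2.1] false AND true = false
[1.1.2.2] true AND false = false
[1.1.2.3.1] true OR true OR true = true
[1.1.2.3] NOT true = false
[1.1.2] false OR false OR false = false
[1.1] false OR false = false
[1] NOT false = true
[2] false → true (antecedent false ⇒ implication holds) = true
[root] true AND true = true
Overall: true → approved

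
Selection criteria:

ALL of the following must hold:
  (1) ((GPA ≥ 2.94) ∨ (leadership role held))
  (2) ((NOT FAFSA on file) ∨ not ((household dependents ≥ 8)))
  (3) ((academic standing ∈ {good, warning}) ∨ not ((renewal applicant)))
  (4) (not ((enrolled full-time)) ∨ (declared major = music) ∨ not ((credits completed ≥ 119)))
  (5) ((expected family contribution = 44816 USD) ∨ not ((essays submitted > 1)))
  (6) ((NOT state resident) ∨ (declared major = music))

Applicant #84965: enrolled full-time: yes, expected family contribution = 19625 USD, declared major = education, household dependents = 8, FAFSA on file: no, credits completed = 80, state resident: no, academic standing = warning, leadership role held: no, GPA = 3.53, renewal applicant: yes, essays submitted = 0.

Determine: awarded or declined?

Awarded

Atomic conditions:
  GPA ≥ 2.94: 3.53 ≥ 2.94 is true
  leadership role held: no → false
  NOT FAFSA on file: no → true
  household dependents ≥ 8: 8 ≥ 8 is true
  academic standing ∈ {good, warning}: warning is in the set → true
  renewal applicant: yes → true
  enrolled full-time: yes → true
  declared major = music: education == music is false
  credits completed ≥ 119: 80 ≥ 119 is false
  expected family contribution = 44816 USD: 19625 == 44816 is false
  essays submitted > 1: 0 > 1 is false
  NOT state resident: no → true
Combine:
[1] true OR false = true
[2.2] NOT true = false
[2] true OR false = true
[3.2] NOT true = false
[3] true OR false = true
[4.1] NOT true = false
[4.3] NOT false = true
[4] false OR false OR true = true
[5.2] NOT false = true
[5] false OR true = true
[6] true OR false = true
[root] true AND true AND true AND true AND true AND true = true
Overall: true → awarded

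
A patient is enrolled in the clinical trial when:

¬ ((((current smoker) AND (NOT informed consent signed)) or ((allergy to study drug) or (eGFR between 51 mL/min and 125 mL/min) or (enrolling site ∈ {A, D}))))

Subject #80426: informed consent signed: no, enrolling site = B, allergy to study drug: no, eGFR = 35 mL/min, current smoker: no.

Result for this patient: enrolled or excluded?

Atomic conditions:
  current smoker: no → false
  NOT informed consent signed: no → true
  allergy to study drug: no → false
  eGFR between 51 mL/min and 125 mL/min: 35 in [51, 125] is false
  enrolling site ∈ {A, D}: B is not in the set → false
Combine:
[1.1] false AND true = false
[1.2] false OR false OR false = false
[1] false OR false = false
[root] NOT false = true
Overall: true → enrolled

Enrolled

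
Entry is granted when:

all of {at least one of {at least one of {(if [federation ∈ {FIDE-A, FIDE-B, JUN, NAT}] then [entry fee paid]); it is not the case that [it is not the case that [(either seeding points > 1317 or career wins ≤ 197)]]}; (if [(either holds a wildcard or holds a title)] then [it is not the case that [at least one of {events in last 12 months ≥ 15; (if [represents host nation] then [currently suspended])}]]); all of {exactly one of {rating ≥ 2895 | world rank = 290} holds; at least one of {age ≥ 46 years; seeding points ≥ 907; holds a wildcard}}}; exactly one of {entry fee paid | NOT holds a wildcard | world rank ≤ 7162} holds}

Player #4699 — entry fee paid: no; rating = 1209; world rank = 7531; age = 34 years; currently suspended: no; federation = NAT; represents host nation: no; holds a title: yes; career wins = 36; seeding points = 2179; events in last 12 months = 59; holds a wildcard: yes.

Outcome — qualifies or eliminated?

Eliminated

Atomic conditions:
  federation ∈ {FIDE-A, FIDE-B, JUN, NAT}: NAT is in the set → true
  entry fee paid: no → false
  seeding points > 1317: 2179 > 1317 is true
  career wins ≤ 197: 36 ≤ 197 is true
  holds a wildcard: yes → true
  holds a title: yes → true
  events in last 12 months ≥ 15: 59 ≥ 15 is true
  represents host nation: no → false
  currently suspended: no → false
  rating ≥ 2895: 1209 ≥ 2895 is false
  world rank = 290: 7531 == 290 is false
  age ≥ 46 years: 34 ≥ 46 is false
  seeding points ≥ 907: 2179 ≥ 907 is true
  NOT holds a wildcard: yes → false
  world rank ≤ 7162: 7531 ≤ 7162 is false
Combine:
[1.1.1] true → false = false
[1.1.2.1.1] true OR true = true
[1.1.2.1] NOT true = false
[1.1.2] NOT false = true
[1.1] false OR true = true
[1.2.1] true OR true = true
[1.2.2.1.2] false → false (antecedent false ⇒ implication holds) = true
[1.2.2.1] true OR true = true
[1.2.2] NOT true = false
[1.2] true → false = false
[1.3.1] exactly-one(false, false) = false
[1.3.2] false OR true OR true = true
[1.3] false AND true = false
[1] true OR false OR false = true
[2] exactly-one(false, false, false) = false
[root] true AND false = false
Overall: false → eliminated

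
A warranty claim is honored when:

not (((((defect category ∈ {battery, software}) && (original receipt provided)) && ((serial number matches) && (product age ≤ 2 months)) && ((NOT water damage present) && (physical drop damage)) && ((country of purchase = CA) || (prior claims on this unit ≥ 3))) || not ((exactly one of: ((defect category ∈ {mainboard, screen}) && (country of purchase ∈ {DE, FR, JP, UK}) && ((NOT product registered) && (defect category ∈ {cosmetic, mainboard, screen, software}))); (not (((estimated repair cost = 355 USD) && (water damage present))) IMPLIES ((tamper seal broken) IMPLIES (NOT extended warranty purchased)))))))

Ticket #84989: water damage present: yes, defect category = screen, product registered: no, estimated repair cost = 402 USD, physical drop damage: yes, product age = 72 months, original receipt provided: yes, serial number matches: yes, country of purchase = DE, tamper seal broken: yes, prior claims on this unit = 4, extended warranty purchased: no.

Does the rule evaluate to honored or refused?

Refused

Atomic conditions:
  defect category ∈ {battery, software}: screen is not in the set → false
  original receipt provided: yes → true
  serial number matches: yes → true
  product age ≤ 2 months: 72 ≤ 2 is false
  NOT water damage present: yes → false
  physical drop damage: yes → true
  country of purchase = CA: DE == CA is false
  prior claims on this unit ≥ 3: 4 ≥ 3 is true
  defect category ∈ {mainboard, screen}: screen is in the set → true
  country of purchase ∈ {DE, FR, JP, UK}: DE is in the set → true
  NOT product registered: no → true
  defect category ∈ {cosmetic, mainboard, screen, software}: screen is in the set → true
  estimated repair cost = 355 USD: 402 == 355 is false
  water damage present: yes → true
  tamper seal broken: yes → true
  NOT extended warranty purchased: no → true
Combine:
[1.1.1] false AND true = false
[1.1.2] true AND false = false
[1.1.3] false AND true = false
[1.1.4] false OR true = true
[1.1] false AND false AND false AND true = false
[1.2.1.1.3] true AND true = true
[1.2.1.1] true AND true AND true = true
[1.2.1.2.1.1] false AND true = false
[1.2.1.2.1] NOT false = true
[1.2.1.2.2] true → true = true
[1.2.1.2] true → true = true
[1.2.1] exactly-one(true, true) = false
[1.2] NOT false = true
[1] false OR true = true
[root] NOT true = false
Overall: false → refused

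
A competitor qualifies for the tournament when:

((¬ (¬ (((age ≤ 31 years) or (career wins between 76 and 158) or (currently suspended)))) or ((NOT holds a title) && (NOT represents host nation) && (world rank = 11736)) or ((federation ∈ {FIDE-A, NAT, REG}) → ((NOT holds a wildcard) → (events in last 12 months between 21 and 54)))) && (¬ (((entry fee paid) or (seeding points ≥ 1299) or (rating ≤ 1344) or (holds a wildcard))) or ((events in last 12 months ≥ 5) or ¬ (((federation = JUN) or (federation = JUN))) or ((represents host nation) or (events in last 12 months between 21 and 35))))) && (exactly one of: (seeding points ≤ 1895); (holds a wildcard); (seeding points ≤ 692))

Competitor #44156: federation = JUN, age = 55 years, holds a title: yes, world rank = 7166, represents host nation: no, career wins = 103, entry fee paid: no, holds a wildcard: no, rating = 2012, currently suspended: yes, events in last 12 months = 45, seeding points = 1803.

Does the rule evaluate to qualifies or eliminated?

Atomic conditions:
  age ≤ 31 years: 55 ≤ 31 is false
  career wins between 76 and 158: 103 in [76, 158] is true
  currently suspended: yes → true
  NOT holds a title: yes → false
  NOT represents host nation: no → true
  world rank = 11736: 7166 == 11736 is false
  federation ∈ {FIDE-A, NAT, REG}: JUN is not in the set → false
  NOT holds a wildcard: no → true
  events in last 12 months between 21 and 54: 45 in [21, 54] is true
  entry fee paid: no → false
  seeding points ≥ 1299: 1803 ≥ 1299 is true
  rating ≤ 1344: 2012 ≤ 1344 is false
  holds a wildcard: no → false
  events in last 12 months ≥ 5: 45 ≥ 5 is true
  federation = JUN: JUN == JUN is true
  represents host nation: no → false
  events in last 12 months between 21 and 35: 45 in [21, 35] is false
  seeding points ≤ 1895: 1803 ≤ 1895 is true
  seeding points ≤ 692: 1803 ≤ 692 is false
Combine:
[1.1.1.1.1] false OR true OR true = true
[1.1.1.1] NOT true = false
[1.1.1] NOT false = true
[1.1.2] false AND true AND false = false
[1.1.3.2] true → true = true
[1.1.3] false → true (antecedent false ⇒ implication holds) = true
[1.1] true OR false OR true = true
[1.2.1.1] false OR true OR false OR false = true
[1.2.1] NOT true = false
[1.2.2.2.1] true OR true = true
[1.2.2.2] NOT true = false
[1.2.2.3] false OR false = false
[1.2.2] true OR false OR false = true
[1.2] false OR true = true
[1] true AND true = true
[2] exactly-one(true, false, false) = true
[root] true AND true = true
Overall: true → qualifies

Qualifies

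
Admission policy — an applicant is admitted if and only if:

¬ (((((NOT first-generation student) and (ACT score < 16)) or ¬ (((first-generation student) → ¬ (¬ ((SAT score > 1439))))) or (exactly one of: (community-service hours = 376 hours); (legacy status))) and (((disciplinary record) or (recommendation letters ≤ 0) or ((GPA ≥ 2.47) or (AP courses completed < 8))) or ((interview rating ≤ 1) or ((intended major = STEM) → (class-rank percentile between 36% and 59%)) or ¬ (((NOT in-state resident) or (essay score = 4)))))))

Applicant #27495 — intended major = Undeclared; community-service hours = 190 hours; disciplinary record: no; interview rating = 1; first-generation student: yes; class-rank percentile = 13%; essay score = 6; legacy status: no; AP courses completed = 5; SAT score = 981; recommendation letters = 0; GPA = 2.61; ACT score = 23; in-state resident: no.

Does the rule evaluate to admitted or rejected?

Atomic conditions:
  NOT first-generation student: yes → false
  ACT score < 16: 23 < 16 is false
  first-generation student: yes → true
  SAT score > 1439: 981 > 1439 is false
  community-service hours = 376 hours: 190 == 376 is false
  legacy status: no → false
  disciplinary record: no → false
  recommendation letters ≤ 0: 0 ≤ 0 is true
  GPA ≥ 2.47: 2.61 ≥ 2.47 is true
  AP courses completed < 8: 5 < 8 is true
  interview rating ≤ 1: 1 ≤ 1 is true
  intended major = STEM: Undeclared == STEM is false
  class-rank percentile between 36% and 59%: 13 in [36, 59] is false
  NOT in-state resident: no → true
  essay score = 4: 6 == 4 is false
Combine:
[1.1.1] false AND false = false
[1.1.2.1.2.1] NOT false = true
[1.1.2.1.2] NOT true = false
[1.1.2.1] true → false = false
[1.1.2] NOT false = true
[1.1.3] exactly-one(false, false) = false
[1.1] false OR true OR false = true
[1.2.1.3] true OR true = true
[1.2.1] false OR true OR true = true
[1.2.2.2] false → false (antecedent false ⇒ implication holds) = true
[1.2.2.3.1] true OR false = true
[1.2.2.3] NOT true = false
[1.2.2] true OR true OR false = true
[1.2] true OR true = true
[1] true AND true = true
[root] NOT true = false
Overall: false → rejected

Rejected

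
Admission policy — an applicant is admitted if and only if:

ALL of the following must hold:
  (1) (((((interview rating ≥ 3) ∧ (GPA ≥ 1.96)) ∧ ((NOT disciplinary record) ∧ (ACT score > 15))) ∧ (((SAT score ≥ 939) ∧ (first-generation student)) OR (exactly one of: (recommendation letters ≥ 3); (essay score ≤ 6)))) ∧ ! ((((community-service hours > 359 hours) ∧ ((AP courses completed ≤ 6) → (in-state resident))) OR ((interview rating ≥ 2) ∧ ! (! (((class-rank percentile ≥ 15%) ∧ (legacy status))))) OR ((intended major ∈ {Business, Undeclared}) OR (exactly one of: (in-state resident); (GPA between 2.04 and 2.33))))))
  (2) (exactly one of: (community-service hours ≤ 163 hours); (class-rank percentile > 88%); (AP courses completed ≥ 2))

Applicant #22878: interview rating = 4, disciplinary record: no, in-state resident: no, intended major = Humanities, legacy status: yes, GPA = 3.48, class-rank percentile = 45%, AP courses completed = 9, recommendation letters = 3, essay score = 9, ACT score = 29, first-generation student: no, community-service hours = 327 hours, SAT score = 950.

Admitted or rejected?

Rejected

Atomic conditions:
  interview rating ≥ 3: 4 ≥ 3 is true
  GPA ≥ 1.96: 3.48 ≥ 1.96 is true
  NOT disciplinary record: no → true
  ACT score > 15: 29 > 15 is true
  SAT score ≥ 939: 950 ≥ 939 is true
  first-generation student: no → false
  recommendation letters ≥ 3: 3 ≥ 3 is true
  essay score ≤ 6: 9 ≤ 6 is false
  community-service hours > 359 hours: 327 > 359 is false
  AP courses completed ≤ 6: 9 ≤ 6 is false
  in-state resident: no → false
  interview rating ≥ 2: 4 ≥ 2 is true
  class-rank percentile ≥ 15%: 45 ≥ 15 is true
  legacy status: yes → true
  intended major ∈ {Business, Undeclared}: Humanities is not in the set → false
  GPA between 2.04 and 2.33: 3.48 in [2.04, 2.33] is false
  community-service hours ≤ 163 hours: 327 ≤ 163 is false
  class-rank percentile > 88%: 45 > 88 is false
  AP courses completed ≥ 2: 9 ≥ 2 is true
Combine:
[1.1.1.1] true AND true = true
[1.1.1.2] true AND true = true
[1.1.1] true AND true = true
[1.1.2.1] true AND false = false
[1.1.2.2] exactly-one(true, false) = true
[1.1.2] false OR true = true
[1.1] true AND true = true
[1.2.1.1.2] false → false (antecedent false ⇒ implication holds) = true
[1.2.1.1] false AND true = false
[1.2.1.2.2.1.1] true AND true = true
[1.2.1.2.2.1] NOT true = false
[1.2.1.2.2] NOT false = true
[1.2.1.2] true AND true = true
[1.2.1.3.2] exactly-one(false, false) = false
[1.2.1.3] false OR false = false
[1.2.1] false OR true OR false = true
[1.2] NOT true = false
[1] true AND false = false
[2] exactly-one(false, false, true) = true
[root] false AND true = false
Overall: false → rejected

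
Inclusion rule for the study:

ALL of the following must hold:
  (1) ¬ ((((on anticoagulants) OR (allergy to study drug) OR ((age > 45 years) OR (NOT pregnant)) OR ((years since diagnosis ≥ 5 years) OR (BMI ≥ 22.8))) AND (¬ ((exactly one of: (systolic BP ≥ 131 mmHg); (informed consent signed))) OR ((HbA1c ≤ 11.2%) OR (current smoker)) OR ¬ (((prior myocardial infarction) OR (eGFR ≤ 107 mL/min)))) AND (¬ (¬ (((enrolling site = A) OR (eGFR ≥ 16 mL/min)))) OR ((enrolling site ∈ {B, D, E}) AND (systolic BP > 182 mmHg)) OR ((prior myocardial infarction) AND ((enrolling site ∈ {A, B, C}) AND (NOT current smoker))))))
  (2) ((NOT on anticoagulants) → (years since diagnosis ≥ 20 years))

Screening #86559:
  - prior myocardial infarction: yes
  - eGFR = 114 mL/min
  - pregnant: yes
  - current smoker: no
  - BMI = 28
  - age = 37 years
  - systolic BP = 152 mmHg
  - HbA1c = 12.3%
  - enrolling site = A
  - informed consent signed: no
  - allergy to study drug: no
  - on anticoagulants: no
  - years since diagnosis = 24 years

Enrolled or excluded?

Atomic conditions:
  on anticoagulants: no → false
  allergy to study drug: no → false
  age > 45 years: 37 > 45 is false
  NOT pregnant: yes → false
  years since diagnosis ≥ 5 years: 24 ≥ 5 is true
  BMI ≥ 22.8: 28 ≥ 22.8 is true
  systolic BP ≥ 131 mmHg: 152 ≥ 131 is true
  informed consent signed: no → false
  HbA1c ≤ 11.2%: 12.3 ≤ 11.2 is false
  current smoker: no → false
  prior myocardial infarction: yes → true
  eGFR ≤ 107 mL/min: 114 ≤ 107 is false
  enrolling site = A: A == A is true
  eGFR ≥ 16 mL/min: 114 ≥ 16 is true
  enrolling site ∈ {B, D, E}: A is not in the set → false
  systolic BP > 182 mmHg: 152 > 182 is false
  enrolling site ∈ {A, B, C}: A is in the set → true
  NOT current smoker: no → true
  NOT on anticoagulants: no → true
  years since diagnosis ≥ 20 years: 24 ≥ 20 is true
Combine:
[1.1.1.3] false OR false = false
[1.1.1.4] true OR true = true
[1.1.1] false OR false OR false OR true = true
[1.1.2.1.1] exactly-one(true, false) = true
[1.1.2.1] NOT true = false
[1.1.2.2] false OR false = false
[1.1.2.3.1] true OR false = true
[1.1.2.3] NOT true = false
[1.1.2] false OR false OR false = false
[1.1.3.1.1.1] true OR true = true
[1.1.3.1.1] NOT true = false
[1.1.3.1] NOT false = true
[1.1.3.2] false AND false = false
[1.1.3.3.2] true AND true = true
[1.1.3.3] true AND true = true
[1.1.3] true OR false OR true = true
[1.1] true AND false AND true = false
[1] NOT false = true
[2] true → true = true
[root] true AND true = true
Overall: true → enrolled

Enrolled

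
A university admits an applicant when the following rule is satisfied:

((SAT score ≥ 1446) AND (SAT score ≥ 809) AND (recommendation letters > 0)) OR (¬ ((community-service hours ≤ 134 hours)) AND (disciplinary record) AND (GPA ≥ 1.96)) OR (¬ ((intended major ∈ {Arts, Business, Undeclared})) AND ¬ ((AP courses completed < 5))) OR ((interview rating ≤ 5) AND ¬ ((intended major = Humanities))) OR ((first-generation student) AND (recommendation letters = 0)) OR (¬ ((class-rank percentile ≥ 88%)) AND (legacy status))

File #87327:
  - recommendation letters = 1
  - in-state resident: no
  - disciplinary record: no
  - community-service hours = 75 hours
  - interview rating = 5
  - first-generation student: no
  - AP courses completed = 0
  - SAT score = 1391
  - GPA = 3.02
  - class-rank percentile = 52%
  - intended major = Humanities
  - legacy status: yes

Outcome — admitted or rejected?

Atomic conditions:
  SAT score ≥ 1446: 1391 ≥ 1446 is false
  SAT score ≥ 809: 1391 ≥ 809 is true
  recommendation letters > 0: 1 > 0 is true
  community-service hours ≤ 134 hours: 75 ≤ 134 is true
  disciplinary record: no → false
  GPA ≥ 1.96: 3.02 ≥ 1.96 is true
  intended major ∈ {Arts, Business, Undeclared}: Humanities is not in the set → false
  AP courses completed < 5: 0 < 5 is true
  interview rating ≤ 5: 5 ≤ 5 is true
  intended major = Humanities: Humanities == Humanities is true
  first-generation student: no → false
  recommendation letters = 0: 1 == 0 is false
  class-rank percentile ≥ 88%: 52 ≥ 88 is false
  legacy status: yes → true
Combine:
[1] false AND true AND true = false
[2.1] NOT true = false
[2] false AND false AND true = false
[3.1] NOT false = true
[3.2] NOT true = false
[3] true AND false = false
[4.2] NOT true = false
[4] true AND false = false
[5] false AND false = false
[6.1] NOT false = true
[6] true AND true = true
[root] false OR false OR false OR false OR false OR true = true
Overall: true → admitted

Admitted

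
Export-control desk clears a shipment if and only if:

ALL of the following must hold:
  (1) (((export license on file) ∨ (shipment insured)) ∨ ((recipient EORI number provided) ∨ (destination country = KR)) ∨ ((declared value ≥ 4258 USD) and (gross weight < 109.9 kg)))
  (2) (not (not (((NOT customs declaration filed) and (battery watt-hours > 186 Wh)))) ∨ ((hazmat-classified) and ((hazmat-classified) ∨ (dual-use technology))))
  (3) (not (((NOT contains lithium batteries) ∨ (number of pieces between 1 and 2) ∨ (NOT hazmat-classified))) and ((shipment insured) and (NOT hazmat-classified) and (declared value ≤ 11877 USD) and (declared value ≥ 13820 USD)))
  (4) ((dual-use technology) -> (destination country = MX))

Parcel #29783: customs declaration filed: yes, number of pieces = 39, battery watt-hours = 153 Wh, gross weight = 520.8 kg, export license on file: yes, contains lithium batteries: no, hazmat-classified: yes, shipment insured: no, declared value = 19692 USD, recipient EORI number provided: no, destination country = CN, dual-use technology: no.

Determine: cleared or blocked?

Atomic conditions:
  export license on file: yes → true
  shipment insured: no → false
  recipient EORI number provided: no → false
  destination country = KR: CN == KR is false
  declared value ≥ 4258 USD: 19692 ≥ 4258 is true
  gross weight < 109.9 kg: 520.8 < 109.9 is false
  NOT customs declaration filed: yes → false
  battery watt-hours > 186 Wh: 153 > 186 is false
  hazmat-classified: yes → true
  dual-use technology: no → false
  NOT contains lithium batteries: no → true
  number of pieces between 1 and 2: 39 in [1, 2] is false
  NOT hazmat-classified: yes → false
  declared value ≤ 11877 USD: 19692 ≤ 11877 is false
  declared value ≥ 13820 USD: 19692 ≥ 13820 is true
  destination country = MX: CN == MX is false
Combine:
[1.1] true OR false = true
[1.2] false OR false = false
[1.3] true AND false = false
[1] true OR false OR false = true
[2.1.1.1] false AND false = false
[2.1.1] NOT false = true
[2.1] NOT true = false
[2.2.2] true OR false = true
[2.2] true AND true = true
[2] false OR true = true
[3.1.1] true OR false OR false = true
[3.1] NOT true = false
[3.2] false AND false AND false AND true = false
[3] false AND false = false
[4] false → false (antecedent false ⇒ implication holds) = true
[root] true AND true AND false AND true = false
Overall: false → blocked

Blocked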